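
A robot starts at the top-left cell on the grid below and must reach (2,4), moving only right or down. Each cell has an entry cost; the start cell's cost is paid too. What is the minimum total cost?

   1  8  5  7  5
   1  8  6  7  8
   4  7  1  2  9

25

One optimal route is (0,0) -> (1,0) -> (2,0) -> (2,1) -> (2,2) -> (2,3) -> (2,4).
Its cost is 1 + 1 + 4 + 7 + 1 + 2 + 9 = 25.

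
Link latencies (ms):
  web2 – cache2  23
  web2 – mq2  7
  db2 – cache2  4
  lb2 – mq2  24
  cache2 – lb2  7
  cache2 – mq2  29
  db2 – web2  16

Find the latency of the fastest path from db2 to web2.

Candidate routes:
db2 -> cache2 -> mq2 -> web2: 4 + 29 + 7 = 40
db2 -> web2: 16
db2 -> cache2 -> lb2 -> mq2 -> web2: 4 + 7 + 24 + 7 = 42
db2 -> cache2 -> web2: 4 + 23 = 27
Best route has total 16 ms.

16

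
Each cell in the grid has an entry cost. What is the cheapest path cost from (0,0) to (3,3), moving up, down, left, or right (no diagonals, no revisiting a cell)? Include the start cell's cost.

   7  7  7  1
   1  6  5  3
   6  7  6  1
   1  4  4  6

29

Best path: (0,0) → (1,0) → (1,1) → (1,2) → (1,3) → (2,3) → (3,3)
Cost: 7 + 1 + 6 + 5 + 3 + 1 + 6 = 29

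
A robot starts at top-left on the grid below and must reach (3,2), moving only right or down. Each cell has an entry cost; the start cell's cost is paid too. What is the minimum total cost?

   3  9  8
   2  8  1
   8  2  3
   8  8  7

24

Cheapest: r0c0 → r1c0 → r1c1 → r1c2 → r2c2 → r3c2
  3 + 2 + 8 + 1 + 3 + 7 = 24
(Top row then right column would cost 31.)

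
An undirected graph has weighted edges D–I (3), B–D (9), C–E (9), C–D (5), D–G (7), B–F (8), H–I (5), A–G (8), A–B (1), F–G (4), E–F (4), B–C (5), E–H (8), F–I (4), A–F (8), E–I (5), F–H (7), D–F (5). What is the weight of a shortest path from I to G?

Some routes from I to G:
I→D→G: 3 + 7 = 10
I→E→F→G: 5 + 4 + 4 = 13
I→D→F→G: 3 + 5 + 4 = 12
I→F→G: 4 + 4 = 8
Best route has total 8.

8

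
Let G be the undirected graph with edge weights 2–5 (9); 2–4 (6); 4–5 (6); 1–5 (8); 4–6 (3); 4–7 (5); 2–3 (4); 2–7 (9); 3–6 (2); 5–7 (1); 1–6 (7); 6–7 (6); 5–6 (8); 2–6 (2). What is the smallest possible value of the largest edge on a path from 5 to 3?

A few of the 5→3 routes:
5→7→4→2→3: max(1, 5, 6, 4) = 6
5→7→4→6→3: max(1, 5, 3, 2) = 5
5→7→4→6→2→3: max(1, 5, 3, 2, 4) = 5
5→7→4→2→6→3: max(1, 5, 6, 2, 2) = 6
The minimum achievable maximum is 5.

5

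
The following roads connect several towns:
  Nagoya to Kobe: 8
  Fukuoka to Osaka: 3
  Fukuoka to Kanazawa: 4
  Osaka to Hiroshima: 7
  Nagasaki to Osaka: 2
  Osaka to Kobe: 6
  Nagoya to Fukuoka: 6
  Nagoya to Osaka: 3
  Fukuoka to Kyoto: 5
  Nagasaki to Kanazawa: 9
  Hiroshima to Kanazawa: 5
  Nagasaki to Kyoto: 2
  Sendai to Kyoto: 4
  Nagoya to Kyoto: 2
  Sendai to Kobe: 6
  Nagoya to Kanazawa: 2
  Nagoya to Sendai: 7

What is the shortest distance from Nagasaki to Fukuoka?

5

Some routes from Nagasaki to Fukuoka:
Nagasaki→Osaka→Fukuoka: 2 + 3 = 5
Nagasaki→Kyoto→Fukuoka: 2 + 5 = 7
Nagasaki→Kyoto→Nagoya→Fukuoka: 2 + 2 + 6 = 10
Shortest: 5.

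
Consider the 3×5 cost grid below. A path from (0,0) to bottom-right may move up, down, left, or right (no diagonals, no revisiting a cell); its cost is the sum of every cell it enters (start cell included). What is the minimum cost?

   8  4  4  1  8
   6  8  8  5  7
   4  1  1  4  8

Path r0c0 r1c0 r2c0 r2c1 r2c2 r2c3 r2c4: 8 + 6 + 4 + 1 + 1 + 4 + 8 = 32.

32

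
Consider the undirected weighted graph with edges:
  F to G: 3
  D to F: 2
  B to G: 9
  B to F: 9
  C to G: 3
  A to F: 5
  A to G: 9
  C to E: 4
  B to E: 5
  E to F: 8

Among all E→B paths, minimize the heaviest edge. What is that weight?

5

Some routes from E to B:
E-B: max(5) = 5
E-C-G-A-F-B: max(4, 3, 9, 5, 9) = 9
E-C-G-B: max(4, 3, 9) = 9
The minimum achievable maximum is 5.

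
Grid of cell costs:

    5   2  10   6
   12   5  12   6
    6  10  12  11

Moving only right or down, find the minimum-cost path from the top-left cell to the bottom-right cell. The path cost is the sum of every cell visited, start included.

40

Cheapest: (0,0) -> (0,1) -> (0,2) -> (0,3) -> (1,3) -> (2,3)
  5 + 2 + 10 + 6 + 6 + 11 = 40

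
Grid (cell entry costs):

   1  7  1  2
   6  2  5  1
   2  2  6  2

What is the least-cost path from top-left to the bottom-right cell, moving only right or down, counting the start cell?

One optimal route is (0,0)→(0,1)→(0,2)→(0,3)→(1,3)→(2,3).
Its cost is 1 + 7 + 1 + 2 + 1 + 2 = 14.

14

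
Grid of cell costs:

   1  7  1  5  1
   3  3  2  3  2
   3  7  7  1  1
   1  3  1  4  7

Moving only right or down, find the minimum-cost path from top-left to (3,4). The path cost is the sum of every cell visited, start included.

21

Cheapest: r0c0→r1c0→r1c1→r1c2→r1c3→r2c3→r2c4→r3c4
  1 + 3 + 3 + 2 + 3 + 1 + 1 + 7 = 21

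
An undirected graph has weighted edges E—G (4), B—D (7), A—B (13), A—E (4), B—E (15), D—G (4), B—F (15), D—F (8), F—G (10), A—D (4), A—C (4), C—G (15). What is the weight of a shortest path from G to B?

11

Comparing a few candidate routes:
G -> E -> A -> D -> B: 4 + 4 + 4 + 7 = 19
G -> D -> B: 4 + 7 = 11
G -> E -> B: 4 + 15 = 19
Best route has total 11.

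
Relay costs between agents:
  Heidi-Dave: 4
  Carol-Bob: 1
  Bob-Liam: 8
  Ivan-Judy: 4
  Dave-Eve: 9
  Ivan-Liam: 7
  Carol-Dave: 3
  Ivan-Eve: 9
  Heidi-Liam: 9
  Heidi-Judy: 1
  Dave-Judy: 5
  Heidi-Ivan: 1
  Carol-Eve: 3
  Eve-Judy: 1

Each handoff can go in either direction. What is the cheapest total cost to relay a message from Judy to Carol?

Some routes from Judy to Carol:
Judy→Dave→Carol: 5 + 3 = 8
Judy→Eve→Carol: 1 + 3 = 4
Judy→Heidi→Dave→Carol: 1 + 4 + 3 = 8
Best route has total 4.

4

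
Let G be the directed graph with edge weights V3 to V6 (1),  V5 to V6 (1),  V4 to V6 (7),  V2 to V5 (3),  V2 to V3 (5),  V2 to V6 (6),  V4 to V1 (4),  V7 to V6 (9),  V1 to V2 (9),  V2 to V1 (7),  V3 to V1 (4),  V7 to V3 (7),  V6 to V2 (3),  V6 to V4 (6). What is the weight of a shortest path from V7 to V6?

8

Some routes from V7 to V6:
V7-V3-V6: 7 + 1 = 8
V7-V3-V1-V2-V5-V6: 7 + 4 + 9 + 3 + 1 = 24
V7-V6: 9
Best route has total 8.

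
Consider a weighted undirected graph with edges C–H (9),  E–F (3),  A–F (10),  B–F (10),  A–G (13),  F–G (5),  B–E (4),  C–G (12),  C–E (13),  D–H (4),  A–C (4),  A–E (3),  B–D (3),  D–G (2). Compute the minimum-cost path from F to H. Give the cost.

11

Checking several routes:
F - G - D - H: 5 + 2 + 4 = 11
F - E - B - D - H: 3 + 4 + 3 + 4 = 14
F - B - D - H: 10 + 3 + 4 = 17
The minimum is 11.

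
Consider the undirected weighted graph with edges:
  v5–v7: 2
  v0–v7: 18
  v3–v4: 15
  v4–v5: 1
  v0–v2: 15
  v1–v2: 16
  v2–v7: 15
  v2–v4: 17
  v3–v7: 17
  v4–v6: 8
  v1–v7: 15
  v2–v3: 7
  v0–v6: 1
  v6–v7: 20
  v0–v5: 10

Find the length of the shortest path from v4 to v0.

9

A few of the v4→v0 routes:
v4 -> v6 -> v0: 8 + 1 = 9
v4 -> v5 -> v7 -> v6 -> v0: 1 + 2 + 20 + 1 = 24
v4 -> v2 -> v0: 17 + 15 = 32
v4 -> v5 -> v7 -> v0: 1 + 2 + 18 = 21
v4 -> v5 -> v7 -> v2 -> v0: 1 + 2 + 15 + 15 = 33
v4 -> v5 -> v0: 1 + 10 = 11
Best route has total 9.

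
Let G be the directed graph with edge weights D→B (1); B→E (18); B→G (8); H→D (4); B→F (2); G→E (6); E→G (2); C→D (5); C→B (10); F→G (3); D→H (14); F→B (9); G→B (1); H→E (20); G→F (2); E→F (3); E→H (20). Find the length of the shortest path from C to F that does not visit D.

A few of the C→F routes:
C - B - G - F: 10 + 8 + 2 = 20
C - B - G - E - F: 10 + 8 + 6 + 3 = 27
C - B - F: 10 + 2 = 12
Shortest: 12.

12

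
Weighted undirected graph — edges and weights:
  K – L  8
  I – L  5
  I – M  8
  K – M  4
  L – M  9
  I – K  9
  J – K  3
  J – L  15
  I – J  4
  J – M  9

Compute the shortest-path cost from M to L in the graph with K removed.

Routes from M to L avoiding K:
M→J→I→L: 9 + 4 + 5 = 18
M→I→J→L: 8 + 4 + 15 = 27
M→I→L: 8 + 5 = 13
M→L: 9
M→J→L: 9 + 15 = 24
Best route has total 9.

9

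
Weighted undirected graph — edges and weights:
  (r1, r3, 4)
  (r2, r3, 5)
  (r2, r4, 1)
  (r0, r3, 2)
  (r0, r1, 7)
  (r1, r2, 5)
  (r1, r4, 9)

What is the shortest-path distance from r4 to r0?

Some routes from r4 to r0:
r4 - r2 - r3 - r0: 1 + 5 + 2 = 8
r4 - r2 - r1 - r0: 1 + 5 + 7 = 13
r4 - r2 - r1 - r3 - r0: 1 + 5 + 4 + 2 = 12
r4 - r1 - r3 - r0: 9 + 4 + 2 = 15
The minimum is 8.

8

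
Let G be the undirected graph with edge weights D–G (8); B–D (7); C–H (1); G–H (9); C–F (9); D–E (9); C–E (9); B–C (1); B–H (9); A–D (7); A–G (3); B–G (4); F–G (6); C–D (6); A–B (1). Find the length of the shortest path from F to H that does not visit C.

15

Routes from F to H avoiding C:
F -> G -> A -> B -> H: 6 + 3 + 1 + 9 = 19
F -> G -> H: 6 + 9 = 15
F -> G -> B -> H: 6 + 4 + 9 = 19
F -> G -> A -> D -> B -> H: 6 + 3 + 7 + 7 + 9 = 32
F -> G -> D -> B -> H: 6 + 8 + 7 + 9 = 30
F -> G -> D -> A -> B -> H: 6 + 8 + 7 + 1 + 9 = 31
Best route has total 15.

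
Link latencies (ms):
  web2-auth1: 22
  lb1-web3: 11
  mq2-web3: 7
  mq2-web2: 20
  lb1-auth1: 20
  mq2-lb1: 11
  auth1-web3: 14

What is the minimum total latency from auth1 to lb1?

20

Routes from auth1 to lb1:
auth1 - lb1: 20
auth1 - web2 - mq2 - web3 - lb1: 22 + 20 + 7 + 11 = 60
auth1 - web3 - mq2 - lb1: 14 + 7 + 11 = 32
auth1 - web3 - lb1: 14 + 11 = 25
auth1 - web2 - mq2 - lb1: 22 + 20 + 11 = 53
The minimum is 20 ms.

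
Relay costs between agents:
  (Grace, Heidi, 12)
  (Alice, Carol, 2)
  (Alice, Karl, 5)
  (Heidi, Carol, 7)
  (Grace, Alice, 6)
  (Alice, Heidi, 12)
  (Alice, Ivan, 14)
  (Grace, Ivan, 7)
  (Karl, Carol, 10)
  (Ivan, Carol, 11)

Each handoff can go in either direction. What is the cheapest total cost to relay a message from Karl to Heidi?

14

Comparing a few candidate routes:
Karl→Alice→Heidi: 5 + 12 = 17
Karl→Carol→Heidi: 10 + 7 = 17
Karl→Alice→Carol→Heidi: 5 + 2 + 7 = 14
Karl→Alice→Grace→Heidi: 5 + 6 + 12 = 23
Shortest: 14.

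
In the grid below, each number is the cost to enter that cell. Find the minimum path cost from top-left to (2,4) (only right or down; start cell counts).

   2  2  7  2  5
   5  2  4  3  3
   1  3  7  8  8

One optimal route is (0,0) (0,1) (1,1) (1,2) (1,3) (1,4) (2,4).
Its cost is 2 + 2 + 2 + 4 + 3 + 3 + 8 = 24.

24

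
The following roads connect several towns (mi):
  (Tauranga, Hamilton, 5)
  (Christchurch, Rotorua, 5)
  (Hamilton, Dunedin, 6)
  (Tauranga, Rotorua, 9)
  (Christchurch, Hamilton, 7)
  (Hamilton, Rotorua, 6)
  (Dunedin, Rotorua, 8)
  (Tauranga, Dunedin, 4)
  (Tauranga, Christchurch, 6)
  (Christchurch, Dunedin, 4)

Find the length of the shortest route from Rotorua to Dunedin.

Some routes from Rotorua to Dunedin:
Rotorua-Dunedin: 8
Rotorua-Hamilton-Dunedin: 6 + 6 = 12
Rotorua-Christchurch-Dunedin: 5 + 4 = 9
Rotorua-Tauranga-Dunedin: 9 + 4 = 13
Shortest: 8 mi.

8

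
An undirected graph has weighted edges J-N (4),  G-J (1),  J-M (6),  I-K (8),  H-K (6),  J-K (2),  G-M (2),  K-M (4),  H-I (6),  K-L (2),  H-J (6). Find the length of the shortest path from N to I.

14

Comparing a few candidate routes:
N -> J -> G -> M -> K -> H -> I: 4 + 1 + 2 + 4 + 6 + 6 = 23
N -> J -> M -> K -> I: 4 + 6 + 4 + 8 = 22
N -> J -> G -> M -> K -> I: 4 + 1 + 2 + 4 + 8 = 19
N -> J -> K -> I: 4 + 2 + 8 = 14
N -> J -> K -> H -> I: 4 + 2 + 6 + 6 = 18
N -> J -> H -> I: 4 + 6 + 6 = 16
Shortest: 14.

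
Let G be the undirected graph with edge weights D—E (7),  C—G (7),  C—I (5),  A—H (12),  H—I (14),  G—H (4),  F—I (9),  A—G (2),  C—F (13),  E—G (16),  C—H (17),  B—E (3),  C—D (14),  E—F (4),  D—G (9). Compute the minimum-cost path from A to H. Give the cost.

6

Some routes from A to H:
A→G→C→H: 2 + 7 + 17 = 26
A→H: 12
A→G→H: 2 + 4 = 6
Shortest: 6.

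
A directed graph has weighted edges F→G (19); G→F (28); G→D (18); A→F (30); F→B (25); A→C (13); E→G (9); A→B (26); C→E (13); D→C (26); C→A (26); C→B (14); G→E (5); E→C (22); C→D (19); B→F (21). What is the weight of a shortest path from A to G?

35

Paths from A to G:
A → C → E → G: 13 + 13 + 9 = 35
A → C → B → F → G: 13 + 14 + 21 + 19 = 67
A → B → F → G: 26 + 21 + 19 = 66
A → F → G: 30 + 19 = 49
Best route has total 35.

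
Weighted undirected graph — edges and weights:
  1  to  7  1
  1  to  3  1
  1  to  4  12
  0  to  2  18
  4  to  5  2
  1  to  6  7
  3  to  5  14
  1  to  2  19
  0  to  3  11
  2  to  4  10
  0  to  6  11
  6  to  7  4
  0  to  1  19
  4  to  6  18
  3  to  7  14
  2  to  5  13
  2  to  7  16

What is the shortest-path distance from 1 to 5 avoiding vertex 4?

Some routes from 1 to 5 avoiding 4:
1 - 3 - 5: 1 + 14 = 15
1 - 7 - 3 - 5: 1 + 14 + 14 = 29
1 - 7 - 2 - 5: 1 + 16 + 13 = 30
Best route has total 15.

15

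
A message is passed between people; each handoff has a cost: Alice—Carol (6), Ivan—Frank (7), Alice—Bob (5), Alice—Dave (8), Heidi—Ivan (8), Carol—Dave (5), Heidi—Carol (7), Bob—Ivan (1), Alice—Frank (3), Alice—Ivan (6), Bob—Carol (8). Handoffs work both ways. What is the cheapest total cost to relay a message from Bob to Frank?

Comparing a few candidate routes:
Bob-Carol-Alice-Frank: 8 + 6 + 3 = 17
Bob-Ivan-Alice-Frank: 1 + 6 + 3 = 10
Bob-Ivan-Frank: 1 + 7 = 8
Bob-Alice-Frank: 5 + 3 = 8
Bob-Alice-Ivan-Frank: 5 + 6 + 7 = 18
Best route has total 8.

8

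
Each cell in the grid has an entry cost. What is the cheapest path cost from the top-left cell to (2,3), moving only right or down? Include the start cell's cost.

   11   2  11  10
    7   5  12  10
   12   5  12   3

Take r0c0 r0c1 r1c1 r2c1 r2c2 r2c3 for a total of 11 + 2 + 5 + 5 + 12 + 3 = 38.
For comparison, the top-then-right route costs 47.

38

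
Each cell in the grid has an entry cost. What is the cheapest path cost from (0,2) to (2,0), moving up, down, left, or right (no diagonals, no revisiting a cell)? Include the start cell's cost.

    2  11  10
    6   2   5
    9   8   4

Best path: r0c2 -> r1c2 -> r1c1 -> r1c0 -> r2c0
Cost: 10 + 5 + 2 + 6 + 9 = 32

32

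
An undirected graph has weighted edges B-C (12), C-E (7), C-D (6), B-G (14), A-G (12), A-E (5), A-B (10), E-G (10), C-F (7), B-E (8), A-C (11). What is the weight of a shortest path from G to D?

23

Comparing a few candidate routes:
G → A → E → C → D: 12 + 5 + 7 + 6 = 30
G → E → A → C → D: 10 + 5 + 11 + 6 = 32
G → A → C → D: 12 + 11 + 6 = 29
G → E → C → D: 10 + 7 + 6 = 23
Best route has total 23.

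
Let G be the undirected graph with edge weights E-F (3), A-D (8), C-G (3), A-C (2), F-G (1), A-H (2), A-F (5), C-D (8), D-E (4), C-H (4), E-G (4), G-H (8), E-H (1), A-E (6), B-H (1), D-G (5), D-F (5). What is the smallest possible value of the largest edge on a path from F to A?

3

Comparing a few candidate routes:
F → G → C → A: max(1, 3, 2) = 3
F → E → G → C → A: max(3, 4, 3, 2) = 4
F → E → H → A: max(3, 1, 2) = 3
F → E → H → C → A: max(3, 1, 4, 2) = 4
F → E → G → C → H → A: max(3, 4, 3, 4, 2) = 4
Smallest bottleneck: 3.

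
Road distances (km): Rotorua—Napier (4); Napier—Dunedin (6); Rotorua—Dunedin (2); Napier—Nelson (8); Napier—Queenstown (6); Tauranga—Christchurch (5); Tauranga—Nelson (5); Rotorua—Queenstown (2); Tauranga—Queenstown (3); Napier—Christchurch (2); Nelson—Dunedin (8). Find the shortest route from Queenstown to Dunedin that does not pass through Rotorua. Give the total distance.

12

A few of the Queenstown→Dunedin routes:
Queenstown-Napier-Dunedin: 6 + 6 = 12
Queenstown-Tauranga-Christchurch-Napier-Dunedin: 3 + 5 + 2 + 6 = 16
Queenstown-Tauranga-Nelson-Dunedin: 3 + 5 + 8 = 16
Best route has total 12 km.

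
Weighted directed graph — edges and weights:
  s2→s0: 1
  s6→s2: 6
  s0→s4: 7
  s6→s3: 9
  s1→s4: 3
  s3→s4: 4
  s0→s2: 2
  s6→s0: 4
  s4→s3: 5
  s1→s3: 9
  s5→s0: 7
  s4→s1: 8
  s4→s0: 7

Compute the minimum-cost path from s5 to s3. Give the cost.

19

Candidate routes:
s5→s0→s4→s1→s3: 7 + 7 + 8 + 9 = 31
s5→s0→s4→s3: 7 + 7 + 5 = 19
Best route has total 19.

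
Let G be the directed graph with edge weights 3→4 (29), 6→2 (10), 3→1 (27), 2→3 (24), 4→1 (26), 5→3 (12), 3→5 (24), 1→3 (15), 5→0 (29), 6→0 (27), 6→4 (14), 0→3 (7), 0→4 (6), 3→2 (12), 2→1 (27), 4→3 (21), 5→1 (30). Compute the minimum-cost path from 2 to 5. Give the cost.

Paths from 2 to 5:
2 - 3 - 5: 24 + 24 = 48
2 - 1 - 3 - 5: 27 + 15 + 24 = 66
Shortest: 48.

48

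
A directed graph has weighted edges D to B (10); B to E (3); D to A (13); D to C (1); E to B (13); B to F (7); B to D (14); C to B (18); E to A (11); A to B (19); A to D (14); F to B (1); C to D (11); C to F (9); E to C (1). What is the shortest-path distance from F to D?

15

Candidate routes:
F -> B -> E -> A -> D: 1 + 3 + 11 + 14 = 29
F -> B -> E -> C -> D: 1 + 3 + 1 + 11 = 16
F -> B -> D: 1 + 14 = 15
The minimum is 15.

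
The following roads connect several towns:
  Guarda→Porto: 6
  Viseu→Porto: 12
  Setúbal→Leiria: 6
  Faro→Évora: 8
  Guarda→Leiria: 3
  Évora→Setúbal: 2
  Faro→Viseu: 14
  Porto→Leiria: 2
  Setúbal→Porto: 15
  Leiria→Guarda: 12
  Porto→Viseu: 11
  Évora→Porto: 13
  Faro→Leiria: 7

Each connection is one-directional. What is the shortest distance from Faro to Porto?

Routes from Faro to Porto:
Faro -> Viseu -> Porto: 14 + 12 = 26
Faro -> Évora -> Porto: 8 + 13 = 21
Faro -> Leiria -> Guarda -> Porto: 7 + 12 + 6 = 25
Faro -> Évora -> Setúbal -> Leiria -> Guarda -> Porto: 8 + 2 + 6 + 12 + 6 = 34
Faro -> Évora -> Setúbal -> Porto: 8 + 2 + 15 = 25
Best route has total 21.

21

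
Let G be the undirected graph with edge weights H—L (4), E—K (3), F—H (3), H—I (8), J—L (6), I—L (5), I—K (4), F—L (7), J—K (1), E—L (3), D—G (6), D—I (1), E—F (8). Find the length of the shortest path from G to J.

Some routes from G to J:
G-D-I-L-J: 6 + 1 + 5 + 6 = 18
G-D-I-K-J: 6 + 1 + 4 + 1 = 12
G-D-I-K-E-L-J: 6 + 1 + 4 + 3 + 3 + 6 = 23
G-D-I-L-E-K-J: 6 + 1 + 5 + 3 + 3 + 1 = 19
The minimum is 12.

12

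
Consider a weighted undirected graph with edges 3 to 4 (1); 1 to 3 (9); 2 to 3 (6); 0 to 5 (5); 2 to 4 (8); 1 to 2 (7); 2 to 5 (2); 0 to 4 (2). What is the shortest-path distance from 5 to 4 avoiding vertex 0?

Routes from 5 to 4 avoiding 0:
5-2-3-4: 2 + 6 + 1 = 9
5-2-1-3-4: 2 + 7 + 9 + 1 = 19
5-2-4: 2 + 8 = 10
Shortest: 9.

9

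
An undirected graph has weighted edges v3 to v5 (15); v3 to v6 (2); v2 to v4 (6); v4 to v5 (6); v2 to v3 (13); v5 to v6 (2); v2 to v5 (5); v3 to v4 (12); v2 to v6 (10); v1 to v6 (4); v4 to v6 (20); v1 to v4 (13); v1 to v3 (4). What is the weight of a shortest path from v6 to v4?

A few of the v6→v4 routes:
v6 - v5 - v2 - v4: 2 + 5 + 6 = 13
v6 - v5 - v4: 2 + 6 = 8
v6 - v3 - v4: 2 + 12 = 14
Shortest: 8.

8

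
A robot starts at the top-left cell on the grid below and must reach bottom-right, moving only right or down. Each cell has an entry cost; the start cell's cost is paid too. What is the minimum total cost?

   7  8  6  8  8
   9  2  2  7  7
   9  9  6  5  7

37

Take [0,0] → [0,1] → [1,1] → [1,2] → [2,2] → [2,3] → [2,4] for a total of 7 + 8 + 2 + 2 + 6 + 5 + 7 = 37.
(Top row then right column would cost 51.)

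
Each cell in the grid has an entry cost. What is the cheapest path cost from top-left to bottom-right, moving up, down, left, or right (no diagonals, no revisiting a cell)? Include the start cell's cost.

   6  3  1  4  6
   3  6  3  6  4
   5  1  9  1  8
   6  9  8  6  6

32

Path r0c0 r0c1 r0c2 r1c2 r1c3 r2c3 r3c3 r3c4: 6 + 3 + 1 + 3 + 6 + 1 + 6 + 6 = 32.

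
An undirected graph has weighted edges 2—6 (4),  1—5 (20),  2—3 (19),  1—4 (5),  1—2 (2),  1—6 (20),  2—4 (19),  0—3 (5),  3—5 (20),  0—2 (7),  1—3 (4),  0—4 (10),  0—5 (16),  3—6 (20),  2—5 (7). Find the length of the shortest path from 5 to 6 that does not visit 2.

A few of the 5→6 routes:
5-3-6: 20 + 20 = 40
5-1-6: 20 + 20 = 40
5-0-3-6: 16 + 5 + 20 = 41
The minimum is 40.

40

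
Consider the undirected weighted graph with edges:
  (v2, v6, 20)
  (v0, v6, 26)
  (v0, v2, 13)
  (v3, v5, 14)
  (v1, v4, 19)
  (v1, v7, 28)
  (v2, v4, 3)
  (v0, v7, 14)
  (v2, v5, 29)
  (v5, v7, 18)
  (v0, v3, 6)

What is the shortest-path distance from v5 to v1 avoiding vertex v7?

Paths from v5 to v1 avoiding v7:
v5→v3→v0→v2→v4→v1: 14 + 6 + 13 + 3 + 19 = 55
v5→v2→v4→v1: 29 + 3 + 19 = 51
v5→v3→v0→v6→v2→v4→v1: 14 + 6 + 26 + 20 + 3 + 19 = 88
The minimum is 51.

51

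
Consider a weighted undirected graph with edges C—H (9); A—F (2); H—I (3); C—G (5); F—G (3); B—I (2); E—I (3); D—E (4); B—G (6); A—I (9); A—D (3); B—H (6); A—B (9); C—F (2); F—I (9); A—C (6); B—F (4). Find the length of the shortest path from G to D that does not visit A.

15

Checking several routes:
G -> B -> I -> E -> D: 6 + 2 + 3 + 4 = 15
G -> C -> F -> B -> I -> E -> D: 5 + 2 + 4 + 2 + 3 + 4 = 20
G -> B -> H -> I -> E -> D: 6 + 6 + 3 + 3 + 4 = 22
G -> F -> B -> I -> E -> D: 3 + 4 + 2 + 3 + 4 = 16
G -> F -> I -> E -> D: 3 + 9 + 3 + 4 = 19
Shortest: 15.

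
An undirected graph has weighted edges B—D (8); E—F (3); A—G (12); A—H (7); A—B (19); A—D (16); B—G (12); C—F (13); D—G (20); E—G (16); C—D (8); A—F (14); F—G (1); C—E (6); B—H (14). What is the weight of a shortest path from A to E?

Some routes from A to E:
A - F - E: 14 + 3 = 17
A - D - C - E: 16 + 8 + 6 = 30
A - G - F - E: 12 + 1 + 3 = 16
A - G - E: 12 + 16 = 28
Shortest: 16.

16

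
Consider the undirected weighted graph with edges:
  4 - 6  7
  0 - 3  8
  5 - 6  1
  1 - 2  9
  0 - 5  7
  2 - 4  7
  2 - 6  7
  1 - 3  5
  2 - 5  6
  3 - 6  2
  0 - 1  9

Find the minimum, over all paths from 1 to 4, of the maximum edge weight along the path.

7

Checking several routes:
1→3→6→5→2→4: max(5, 2, 1, 6, 7) = 7
1→3→6→4: max(5, 2, 7) = 7
1→3→6→2→4: max(5, 2, 7, 7) = 7
Best route has worst link 7.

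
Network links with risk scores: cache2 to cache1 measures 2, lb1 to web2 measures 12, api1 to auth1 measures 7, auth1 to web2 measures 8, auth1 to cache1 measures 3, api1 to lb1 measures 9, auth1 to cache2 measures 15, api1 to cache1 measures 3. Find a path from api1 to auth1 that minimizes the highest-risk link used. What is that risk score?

3

Routes from api1 to auth1:
api1 - cache1 - auth1: max(3, 3) = 3
api1 - auth1: max(7) = 7
api1 - cache1 - cache2 - auth1: max(3, 2, 15) = 15
api1 - lb1 - web2 - auth1: max(9, 12, 8) = 12
Best route has worst link 3.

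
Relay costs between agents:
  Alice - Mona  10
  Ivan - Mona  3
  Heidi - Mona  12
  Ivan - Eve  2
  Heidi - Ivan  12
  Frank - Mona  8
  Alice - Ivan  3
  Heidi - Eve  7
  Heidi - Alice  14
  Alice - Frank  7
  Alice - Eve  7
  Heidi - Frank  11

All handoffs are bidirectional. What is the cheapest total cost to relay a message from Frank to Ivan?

10

A few of the Frank→Ivan routes:
Frank -> Mona -> Ivan: 8 + 3 = 11
Frank -> Alice -> Ivan: 7 + 3 = 10
Frank -> Alice -> Eve -> Ivan: 7 + 7 + 2 = 16
Shortest: 10.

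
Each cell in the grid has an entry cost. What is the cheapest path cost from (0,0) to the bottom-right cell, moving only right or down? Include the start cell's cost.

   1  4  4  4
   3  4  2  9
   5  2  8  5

Take r0c0 -> r1c0 -> r1c1 -> r1c2 -> r2c2 -> r2c3 for a total of 1 + 3 + 4 + 2 + 8 + 5 = 23.

23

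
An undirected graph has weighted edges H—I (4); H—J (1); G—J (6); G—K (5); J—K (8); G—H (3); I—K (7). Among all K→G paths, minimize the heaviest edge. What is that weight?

Paths from K to G:
K - G: max(5) = 5
K - J - G: max(8, 6) = 8
K - I - H - J - G: max(7, 4, 1, 6) = 7
K - J - H - G: max(8, 1, 3) = 8
K - I - H - G: max(7, 4, 3) = 7
Best route has worst link 5.

5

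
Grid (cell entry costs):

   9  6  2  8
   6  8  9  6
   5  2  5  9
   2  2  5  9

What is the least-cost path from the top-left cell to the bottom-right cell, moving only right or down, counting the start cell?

38

Path r0c0→r1c0→r2c0→r2c1→r3c1→r3c2→r3c3: 9 + 6 + 5 + 2 + 2 + 5 + 9 = 38.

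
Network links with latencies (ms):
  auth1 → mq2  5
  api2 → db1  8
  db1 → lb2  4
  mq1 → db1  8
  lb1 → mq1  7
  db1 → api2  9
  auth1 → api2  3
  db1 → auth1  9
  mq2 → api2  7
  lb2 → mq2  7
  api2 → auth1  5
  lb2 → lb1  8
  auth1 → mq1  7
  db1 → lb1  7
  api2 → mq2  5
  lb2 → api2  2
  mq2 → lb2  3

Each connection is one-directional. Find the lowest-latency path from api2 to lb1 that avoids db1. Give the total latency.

16

Paths from api2 to lb1 avoiding db1:
api2→auth1→mq2→lb2→lb1: 5 + 5 + 3 + 8 = 21
api2→mq2→lb2→lb1: 5 + 3 + 8 = 16
The minimum is 16 ms.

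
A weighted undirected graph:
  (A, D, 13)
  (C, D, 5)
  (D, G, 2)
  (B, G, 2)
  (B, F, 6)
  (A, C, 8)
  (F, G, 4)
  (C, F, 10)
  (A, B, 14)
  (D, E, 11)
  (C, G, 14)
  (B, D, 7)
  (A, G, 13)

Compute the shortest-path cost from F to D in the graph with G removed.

13

A few of the F→D routes:
F -> C -> D: 10 + 5 = 15
F -> B -> D: 6 + 7 = 13
F -> C -> A -> D: 10 + 8 + 13 = 31
Shortest: 13.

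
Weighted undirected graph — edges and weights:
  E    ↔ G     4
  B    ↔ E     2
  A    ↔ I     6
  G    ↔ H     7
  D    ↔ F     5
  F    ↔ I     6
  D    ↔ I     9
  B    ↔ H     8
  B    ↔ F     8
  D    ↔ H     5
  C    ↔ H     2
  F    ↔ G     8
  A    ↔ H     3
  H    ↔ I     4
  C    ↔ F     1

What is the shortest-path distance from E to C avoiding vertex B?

13

A few of the E→C routes:
E-G-F-C: 4 + 8 + 1 = 13
E-G-H-C: 4 + 7 + 2 = 13
E-G-H-I-F-C: 4 + 7 + 4 + 6 + 1 = 22
Shortest: 13.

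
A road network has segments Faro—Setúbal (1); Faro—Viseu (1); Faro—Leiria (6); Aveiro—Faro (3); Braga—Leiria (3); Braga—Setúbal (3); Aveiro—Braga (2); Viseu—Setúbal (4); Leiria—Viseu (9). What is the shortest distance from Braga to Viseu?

A few of the Braga→Viseu routes:
Braga -> Aveiro -> Faro -> Viseu: 2 + 3 + 1 = 6
Braga -> Setúbal -> Viseu: 3 + 4 = 7
Braga -> Setúbal -> Faro -> Viseu: 3 + 1 + 1 = 5
Braga -> Leiria -> Faro -> Viseu: 3 + 6 + 1 = 10
The minimum is 5 mi.

5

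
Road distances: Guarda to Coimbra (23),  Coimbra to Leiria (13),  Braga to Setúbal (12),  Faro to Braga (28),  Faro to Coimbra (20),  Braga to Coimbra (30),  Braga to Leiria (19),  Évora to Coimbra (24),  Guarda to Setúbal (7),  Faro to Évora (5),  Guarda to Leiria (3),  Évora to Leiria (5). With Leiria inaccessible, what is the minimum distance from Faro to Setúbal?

40

Checking several routes:
Faro → Évora → Coimbra → Braga → Setúbal: 5 + 24 + 30 + 12 = 71
Faro → Coimbra → Guarda → Setúbal: 20 + 23 + 7 = 50
Faro → Coimbra → Braga → Setúbal: 20 + 30 + 12 = 62
Faro → Braga → Setúbal: 28 + 12 = 40
Faro → Évora → Coimbra → Guarda → Setúbal: 5 + 24 + 23 + 7 = 59
The minimum is 40.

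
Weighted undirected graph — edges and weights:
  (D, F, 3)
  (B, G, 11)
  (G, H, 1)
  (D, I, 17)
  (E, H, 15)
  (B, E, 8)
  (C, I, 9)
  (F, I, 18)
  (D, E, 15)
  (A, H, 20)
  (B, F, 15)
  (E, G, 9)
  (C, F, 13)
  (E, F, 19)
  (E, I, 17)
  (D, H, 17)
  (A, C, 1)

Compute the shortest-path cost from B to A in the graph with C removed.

Comparing a few candidate routes:
B -> E -> D -> H -> A: 8 + 15 + 17 + 20 = 60
B -> G -> E -> H -> A: 11 + 9 + 15 + 20 = 55
B -> F -> D -> H -> A: 15 + 3 + 17 + 20 = 55
B -> E -> H -> A: 8 + 15 + 20 = 43
B -> G -> H -> A: 11 + 1 + 20 = 32
B -> E -> G -> H -> A: 8 + 9 + 1 + 20 = 38
The minimum is 32.

32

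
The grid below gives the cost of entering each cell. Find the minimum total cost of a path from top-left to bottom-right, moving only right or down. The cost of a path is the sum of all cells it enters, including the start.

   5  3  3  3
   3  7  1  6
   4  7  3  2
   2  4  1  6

22

Cheapest: (0,0)→(0,1)→(0,2)→(1,2)→(2,2)→(3,2)→(3,3)
  5 + 3 + 3 + 1 + 3 + 1 + 6 = 22
(Top row then right column would cost 28.)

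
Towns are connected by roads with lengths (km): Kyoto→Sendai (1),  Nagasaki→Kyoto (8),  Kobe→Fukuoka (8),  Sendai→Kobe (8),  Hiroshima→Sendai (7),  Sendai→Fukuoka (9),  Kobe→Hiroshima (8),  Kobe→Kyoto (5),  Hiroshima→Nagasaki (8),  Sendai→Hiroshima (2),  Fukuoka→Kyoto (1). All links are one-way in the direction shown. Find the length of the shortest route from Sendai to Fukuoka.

Routes from Sendai to Fukuoka:
Sendai - Fukuoka: 9
Sendai - Kobe - Fukuoka: 8 + 8 = 16
Best route has total 9 km.

9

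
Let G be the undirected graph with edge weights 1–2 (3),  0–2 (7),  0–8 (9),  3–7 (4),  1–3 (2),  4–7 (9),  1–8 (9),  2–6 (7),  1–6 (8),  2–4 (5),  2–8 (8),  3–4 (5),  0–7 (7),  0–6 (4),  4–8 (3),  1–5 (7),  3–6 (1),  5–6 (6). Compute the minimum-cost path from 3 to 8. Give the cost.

Checking several routes:
3→6→0→8: 1 + 4 + 9 = 14
3→1→8: 2 + 9 = 11
3→7→4→8: 4 + 9 + 3 = 16
3→1→2→8: 2 + 3 + 8 = 13
3→4→8: 5 + 3 = 8
3→1→2→4→8: 2 + 3 + 5 + 3 = 13
Shortest: 8.

8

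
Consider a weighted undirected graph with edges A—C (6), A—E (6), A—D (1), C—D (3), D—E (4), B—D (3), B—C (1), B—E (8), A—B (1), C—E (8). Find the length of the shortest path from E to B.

6

Some routes from E to B:
E → D → A → B: 4 + 1 + 1 = 6
E → A → B: 6 + 1 = 7
E → D → B: 4 + 3 = 7
Shortest: 6.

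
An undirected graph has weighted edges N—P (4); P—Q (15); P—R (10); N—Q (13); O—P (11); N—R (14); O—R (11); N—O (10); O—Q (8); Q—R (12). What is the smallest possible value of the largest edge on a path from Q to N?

10

Some routes from Q to N:
Q → O → P → N: max(8, 11, 4) = 11
Q → O → N: max(8, 10) = 10
Q → O → R → P → N: max(8, 11, 10, 4) = 11
The minimum achievable maximum is 10.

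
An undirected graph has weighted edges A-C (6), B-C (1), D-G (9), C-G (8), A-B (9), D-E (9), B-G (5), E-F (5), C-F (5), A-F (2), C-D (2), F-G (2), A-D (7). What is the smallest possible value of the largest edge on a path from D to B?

Comparing a few candidate routes:
D → C → A → F → G → B: max(2, 6, 2, 2, 5) = 6
D → C → B: max(2, 1) = 2
D → A → F → C → B: max(7, 2, 5, 1) = 7
D → A → F → G → B: max(7, 2, 2, 5) = 7
D → C → F → G → B: max(2, 5, 2, 5) = 5
Best route has worst link 2.

2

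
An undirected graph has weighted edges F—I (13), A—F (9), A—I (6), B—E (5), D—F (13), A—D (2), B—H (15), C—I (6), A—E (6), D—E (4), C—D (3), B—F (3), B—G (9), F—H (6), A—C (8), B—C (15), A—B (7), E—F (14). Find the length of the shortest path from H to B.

9

A few of the H→B routes:
H -> B: 15
H -> F -> B: 6 + 3 = 9
H -> F -> A -> B: 6 + 9 + 7 = 22
H -> F -> A -> D -> E -> B: 6 + 9 + 2 + 4 + 5 = 26
H -> F -> E -> B: 6 + 14 + 5 = 25
Shortest: 9.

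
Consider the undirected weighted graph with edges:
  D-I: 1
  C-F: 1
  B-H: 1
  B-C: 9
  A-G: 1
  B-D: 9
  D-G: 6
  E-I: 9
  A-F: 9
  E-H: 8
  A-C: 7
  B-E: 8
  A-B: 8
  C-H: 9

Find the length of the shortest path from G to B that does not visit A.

Comparing a few candidate routes:
G-D-B: 6 + 9 = 15
G-D-I-E-H-B: 6 + 1 + 9 + 8 + 1 = 25
G-D-I-E-B: 6 + 1 + 9 + 8 = 24
The minimum is 15.

15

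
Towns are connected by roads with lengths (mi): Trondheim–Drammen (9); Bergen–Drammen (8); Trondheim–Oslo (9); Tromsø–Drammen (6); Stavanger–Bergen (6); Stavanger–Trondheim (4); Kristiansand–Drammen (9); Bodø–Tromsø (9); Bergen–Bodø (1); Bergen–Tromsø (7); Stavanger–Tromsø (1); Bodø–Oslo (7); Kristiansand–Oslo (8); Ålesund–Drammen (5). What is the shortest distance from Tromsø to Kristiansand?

15

A few of the Tromsø→Kristiansand routes:
Tromsø → Stavanger → Trondheim → Oslo → Kristiansand: 1 + 4 + 9 + 8 = 22
Tromsø → Stavanger → Trondheim → Drammen → Kristiansand: 1 + 4 + 9 + 9 = 23
Tromsø → Drammen → Kristiansand: 6 + 9 = 15
Shortest: 15 mi.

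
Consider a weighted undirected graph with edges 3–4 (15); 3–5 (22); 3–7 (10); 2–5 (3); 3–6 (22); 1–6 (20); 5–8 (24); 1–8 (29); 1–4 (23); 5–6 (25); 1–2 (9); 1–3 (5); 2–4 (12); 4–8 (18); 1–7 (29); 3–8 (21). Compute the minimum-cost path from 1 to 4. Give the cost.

Some routes from 1 to 4:
1-3-5-2-4: 5 + 22 + 3 + 12 = 42
1-4: 23
1-2-4: 9 + 12 = 21
1-3-4: 5 + 15 = 20
Best route has total 20.

20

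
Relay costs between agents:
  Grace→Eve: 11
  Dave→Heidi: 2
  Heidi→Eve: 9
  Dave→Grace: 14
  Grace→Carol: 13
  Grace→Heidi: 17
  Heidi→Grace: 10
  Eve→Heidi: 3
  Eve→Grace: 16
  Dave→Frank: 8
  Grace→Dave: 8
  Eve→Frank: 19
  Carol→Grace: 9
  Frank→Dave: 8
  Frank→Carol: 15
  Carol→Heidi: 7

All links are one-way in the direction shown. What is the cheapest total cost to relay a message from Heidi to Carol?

A few of the Heidi→Carol routes:
Heidi-Eve-Grace-Carol: 9 + 16 + 13 = 38
Heidi-Grace-Carol: 10 + 13 = 23
Heidi-Grace-Dave-Frank-Carol: 10 + 8 + 8 + 15 = 41
Heidi-Eve-Grace-Dave-Frank-Carol: 9 + 16 + 8 + 8 + 15 = 56
Heidi-Eve-Frank-Carol: 9 + 19 + 15 = 43
Heidi-Grace-Eve-Frank-Carol: 10 + 11 + 19 + 15 = 55
The minimum is 23.

23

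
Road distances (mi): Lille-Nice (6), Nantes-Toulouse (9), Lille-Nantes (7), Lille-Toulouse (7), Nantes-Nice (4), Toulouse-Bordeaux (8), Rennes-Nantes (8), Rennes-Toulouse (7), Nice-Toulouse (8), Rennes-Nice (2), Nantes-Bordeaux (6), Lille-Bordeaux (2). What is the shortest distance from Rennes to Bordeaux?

10

Checking several routes:
Rennes - Nice - Nantes - Bordeaux: 2 + 4 + 6 = 12
Rennes - Nice - Nantes - Lille - Bordeaux: 2 + 4 + 7 + 2 = 15
Rennes - Nice - Lille - Bordeaux: 2 + 6 + 2 = 10
Rennes - Toulouse - Bordeaux: 7 + 8 = 15
Rennes - Nantes - Bordeaux: 8 + 6 = 14
Shortest: 10 mi.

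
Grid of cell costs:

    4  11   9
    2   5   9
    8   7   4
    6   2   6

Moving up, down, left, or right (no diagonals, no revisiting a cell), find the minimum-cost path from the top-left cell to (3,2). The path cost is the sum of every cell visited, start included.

26

Take r0c0 r1c0 r1c1 r2c1 r3c1 r3c2 for a total of 4 + 2 + 5 + 7 + 2 + 6 = 26.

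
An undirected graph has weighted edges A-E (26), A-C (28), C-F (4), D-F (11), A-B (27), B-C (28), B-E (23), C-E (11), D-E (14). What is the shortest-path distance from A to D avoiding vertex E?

43

Paths from A to D avoiding E:
A-B-C-F-D: 27 + 28 + 4 + 11 = 70
A-C-F-D: 28 + 4 + 11 = 43
The minimum is 43.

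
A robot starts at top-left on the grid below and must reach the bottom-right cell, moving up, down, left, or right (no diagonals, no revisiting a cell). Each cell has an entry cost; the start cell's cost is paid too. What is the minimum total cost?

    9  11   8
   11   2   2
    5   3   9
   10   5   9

Take (0,0)→(0,1)→(1,1)→(2,1)→(3,1)→(3,2) for a total of 9 + 11 + 2 + 3 + 5 + 9 = 39.

39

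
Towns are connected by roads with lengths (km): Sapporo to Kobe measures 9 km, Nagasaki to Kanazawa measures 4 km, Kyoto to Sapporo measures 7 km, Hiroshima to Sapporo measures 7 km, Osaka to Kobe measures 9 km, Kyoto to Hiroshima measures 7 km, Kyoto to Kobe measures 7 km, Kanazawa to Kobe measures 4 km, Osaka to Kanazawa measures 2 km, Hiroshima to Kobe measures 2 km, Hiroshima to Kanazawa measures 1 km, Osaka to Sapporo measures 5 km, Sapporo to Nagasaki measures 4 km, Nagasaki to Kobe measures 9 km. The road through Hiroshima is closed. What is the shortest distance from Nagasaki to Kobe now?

8

Comparing a few candidate routes:
Nagasaki → Kobe: 9
Nagasaki → Sapporo → Kobe: 4 + 9 = 13
Nagasaki → Kanazawa → Kobe: 4 + 4 = 8
Nagasaki → Sapporo → Osaka → Kanazawa → Kobe: 4 + 5 + 2 + 4 = 15
Best route has total 8 km.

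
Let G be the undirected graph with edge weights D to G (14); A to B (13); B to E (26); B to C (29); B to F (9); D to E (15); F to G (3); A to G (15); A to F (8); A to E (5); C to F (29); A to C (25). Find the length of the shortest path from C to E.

Checking several routes:
C - A - E: 25 + 5 = 30
C - B - A - E: 29 + 13 + 5 = 47
C - B - F - A - E: 29 + 9 + 8 + 5 = 51
C - F - A - E: 29 + 8 + 5 = 42
Best route has total 30.

30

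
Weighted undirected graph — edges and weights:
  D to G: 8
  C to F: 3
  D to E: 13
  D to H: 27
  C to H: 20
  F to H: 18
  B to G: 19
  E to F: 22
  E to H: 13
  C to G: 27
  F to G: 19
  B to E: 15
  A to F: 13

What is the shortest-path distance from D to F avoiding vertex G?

Comparing a few candidate routes:
D -> E -> H -> C -> F: 13 + 13 + 20 + 3 = 49
D -> E -> F: 13 + 22 = 35
D -> H -> F: 27 + 18 = 45
D -> E -> H -> F: 13 + 13 + 18 = 44
The minimum is 35.

35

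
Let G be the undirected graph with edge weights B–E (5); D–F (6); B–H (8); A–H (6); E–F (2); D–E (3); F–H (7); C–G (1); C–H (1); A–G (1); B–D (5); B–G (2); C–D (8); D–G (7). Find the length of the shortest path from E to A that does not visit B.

11

Checking several routes:
E - D - C - G - A: 3 + 8 + 1 + 1 = 13
E - F - H - C - G - A: 2 + 7 + 1 + 1 + 1 = 12
E - D - G - A: 3 + 7 + 1 = 11
Best route has total 11.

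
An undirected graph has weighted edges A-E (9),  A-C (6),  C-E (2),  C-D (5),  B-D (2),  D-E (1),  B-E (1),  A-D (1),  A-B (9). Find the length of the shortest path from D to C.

3

Comparing a few candidate routes:
D-B-E-C: 2 + 1 + 2 = 5
D-E-C: 1 + 2 = 3
D-C: 5
Best route has total 3.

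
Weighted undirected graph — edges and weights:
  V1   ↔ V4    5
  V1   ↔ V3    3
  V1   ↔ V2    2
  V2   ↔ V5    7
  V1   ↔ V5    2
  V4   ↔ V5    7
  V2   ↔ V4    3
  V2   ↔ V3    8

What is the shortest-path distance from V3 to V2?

Comparing a few candidate routes:
V3 - V1 - V2: 3 + 2 = 5
V3 - V1 - V5 - V2: 3 + 2 + 7 = 12
V3 - V2: 8
V3 - V1 - V5 - V4 - V2: 3 + 2 + 7 + 3 = 15
V3 - V1 - V4 - V2: 3 + 5 + 3 = 11
The minimum is 5.

5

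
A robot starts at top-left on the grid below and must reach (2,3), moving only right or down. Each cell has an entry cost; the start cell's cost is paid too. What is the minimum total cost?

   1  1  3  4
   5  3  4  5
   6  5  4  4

Cheapest: r0c0 -> r0c1 -> r0c2 -> r1c2 -> r2c2 -> r2c3
  1 + 1 + 3 + 4 + 4 + 4 = 17

17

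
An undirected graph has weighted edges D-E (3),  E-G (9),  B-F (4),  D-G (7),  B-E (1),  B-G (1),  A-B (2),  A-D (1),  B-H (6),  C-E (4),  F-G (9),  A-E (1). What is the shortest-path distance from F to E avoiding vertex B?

18

Candidate routes:
F-G-D-A-E: 9 + 7 + 1 + 1 = 18
F-G-D-E: 9 + 7 + 3 = 19
F-G-E: 9 + 9 = 18
Best route has total 18.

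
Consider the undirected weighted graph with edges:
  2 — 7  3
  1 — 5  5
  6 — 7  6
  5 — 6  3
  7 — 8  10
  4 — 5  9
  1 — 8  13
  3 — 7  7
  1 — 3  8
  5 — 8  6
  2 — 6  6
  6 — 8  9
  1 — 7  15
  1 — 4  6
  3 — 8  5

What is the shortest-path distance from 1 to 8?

11

A few of the 1→8 routes:
1 -> 5 -> 8: 5 + 6 = 11
1 -> 8: 13
1 -> 5 -> 6 -> 7 -> 8: 5 + 3 + 6 + 10 = 24
1 -> 4 -> 5 -> 8: 6 + 9 + 6 = 21
1 -> 5 -> 6 -> 8: 5 + 3 + 9 = 17
1 -> 3 -> 8: 8 + 5 = 13
The minimum is 11.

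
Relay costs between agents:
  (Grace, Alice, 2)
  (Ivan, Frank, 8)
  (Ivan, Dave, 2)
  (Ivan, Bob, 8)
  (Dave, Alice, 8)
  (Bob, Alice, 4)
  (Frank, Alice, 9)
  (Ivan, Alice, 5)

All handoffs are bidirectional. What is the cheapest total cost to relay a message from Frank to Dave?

A few of the Frank→Dave routes:
Frank -> Ivan -> Dave: 8 + 2 = 10
Frank -> Alice -> Dave: 9 + 8 = 17
Frank -> Alice -> Ivan -> Dave: 9 + 5 + 2 = 16
Best route has total 10.

10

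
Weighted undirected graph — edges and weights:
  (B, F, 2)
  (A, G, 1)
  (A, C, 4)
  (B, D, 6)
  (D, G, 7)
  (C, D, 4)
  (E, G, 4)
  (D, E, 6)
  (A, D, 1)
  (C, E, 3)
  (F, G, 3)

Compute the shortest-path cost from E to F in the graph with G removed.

Paths from E to F avoiding G:
E - C - A - D - B - F: 3 + 4 + 1 + 6 + 2 = 16
E - C - D - B - F: 3 + 4 + 6 + 2 = 15
E - D - B - F: 6 + 6 + 2 = 14
Best route has total 14.

14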